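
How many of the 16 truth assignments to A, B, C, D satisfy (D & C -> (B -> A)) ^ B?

  A   |   B   |   C   |   D   | (D & C) | (B -> A) | ((D & C) -> (B -> A)) | (((D & C) -> (B -> A)) ^ B)
----- | ----- | ----- | ----- | ------- | -------- | --------------------- | ---------------------------
 True |  True |  True |  True |   True  |   True   |          True         |            False           
 True |  True |  True | False |  False  |   True   |          True         |            False           
 True |  True | False |  True |  False  |   True   |          True         |            False           
 True |  True | False | False |  False  |   True   |          True         |            False           
 True | False |  True |  True |   True  |   True   |          True         |             True           
 True | False |  True | False |  False  |   True   |          True         |             True           
 True | False | False |  True |  False  |   True   |          True         |             True           
 True | False | False | False |  False  |   True   |          True         |             True           
False |  True |  True |  True |   True  |  False   |         False         |             True           
False |  True |  True | False |  False  |  False   |          True         |            False           
False |  True | False |  True |  False  |  False   |          True         |            False           
False |  True | False | False |  False  |  False   |          True         |            False           
False | False |  True |  True |   True  |   True   |          True         |             True           
False | False |  True | False |  False  |   True   |          True         |             True           
False | False | False |  True |  False  |   True   |          True         |             True           
False | False | False | False |  False  |   True   |          True         |             True           
The formula is true on 9 of the 16 rows.

9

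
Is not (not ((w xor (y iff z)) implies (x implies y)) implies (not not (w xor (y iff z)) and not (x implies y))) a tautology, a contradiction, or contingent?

contradiction

x  y  z  w  |  φ
1  1  1  1  |  0
1  1  1  0  |  0
1  1  0  1  |  0
1  1  0  0  |  0
1  0  1  1  |  0
1  0  1  0  |  0
1  0  0  1  |  0
1  0  0  0  |  0
0  1  1  1  |  0
0  1  1  0  |  0
0  1  0  1  |  0
0  1  0  0  |  0
0  0  1  1  |  0
0  0  1  0  |  0
0  0  0  1  |  0
0  0  0  0  |  0
Every row is 0, so the formula is a contradiction.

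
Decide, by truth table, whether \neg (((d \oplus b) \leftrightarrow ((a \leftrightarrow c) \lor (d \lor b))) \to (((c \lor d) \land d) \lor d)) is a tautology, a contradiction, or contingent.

contingent

a | b | c | d | (d \oplus b) | (a \leftrightarrow c) | (d \lor b) | (c \lor d) | ((c \lor d) \land d) | φ
- | - | - | - | ------------ | --------------------- | ---------- | ---------- | -------------------- | -
F | F | F | F |      F       |           T           |     F      |     F      |          F           | F
F | F | F | T |      T       |           T           |     T      |     T      |          T           | F
F | F | T | F |      F       |           F           |     F      |     T      |          F           | T
F | F | T | T |      T       |           F           |     T      |     T      |          T           | F
F | T | F | F |      T       |           T           |     T      |     F      |          F           | T
F | T | F | T |      F       |           T           |     T      |     T      |          T           | F
F | T | T | F |      T       |           F           |     T      |     T      |          F           | T
F | T | T | T |      F       |           F           |     T      |     T      |          T           | F
T | F | F | F |      F       |           F           |     F      |     F      |          F           | T
T | F | F | T |      T       |           F           |     T      |     T      |          T           | F
T | F | T | F |      F       |           T           |     F      |     T      |          F           | F
T | F | T | T |      T       |           T           |     T      |     T      |          T           | F
T | T | F | F |      T       |           F           |     T      |     F      |          F           | T
T | T | F | T |      F       |           F           |     T      |     T      |          T           | F
T | T | T | F |      T       |           T           |     T      |     T      |          F           | T
T | T | T | T |      F       |           T           |     T      |     T      |          T           | F
6 of 16 rows are T, so the formula is contingent.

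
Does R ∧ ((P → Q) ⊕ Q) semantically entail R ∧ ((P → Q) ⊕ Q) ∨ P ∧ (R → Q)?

P | Q | R | φ | ψ
- | - | - | - | -
T | T | T | F | T
T | T | F | F | T
T | F | T | F | F
T | F | F | F | T
F | T | T | F | F
F | T | F | F | F
F | F | T | T | T
F | F | F | F | F
In every row where φ is true, ψ is also true, so φ ⊨ ψ.

yes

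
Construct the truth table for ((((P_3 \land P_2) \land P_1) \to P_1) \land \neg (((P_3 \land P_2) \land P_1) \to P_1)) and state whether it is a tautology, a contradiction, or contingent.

P_1 | P_2 | P_3 | (P_3 \land P_2) | ((P_3 \land P_2) \land P_1) | φ
--- | --- | --- | --------------- | --------------------------- | -
 T  |  T  |  T  |        T        |              T              | F
 T  |  T  |  F  |        F        |              F              | F
 T  |  F  |  T  |        F        |              F              | F
 T  |  F  |  F  |        F        |              F              | F
 F  |  T  |  T  |        T        |              F              | F
 F  |  T  |  F  |        F        |              F              | F
 F  |  F  |  T  |        F        |              F              | F
 F  |  F  |  F  |        F        |              F              | F
Every row is F, so the formula is a contradiction.

contradiction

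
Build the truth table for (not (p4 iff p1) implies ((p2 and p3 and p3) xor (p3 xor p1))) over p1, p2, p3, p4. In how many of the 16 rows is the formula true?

12

p1  p2  p3  p4  |  (p4 iff p1)  not (p4 iff p1)  (p2 and p3 and p3)  (p3 xor p1)  φ
1   1   1   1   |       1              0                 1                0       1
1   1   1   0   |       0              1                 1                0       1
1   1   0   1   |       1              0                 0                1       1
1   1   0   0   |       0              1                 0                1       1
1   0   1   1   |       1              0                 0                0       1
1   0   1   0   |       0              1                 0                0       0
1   0   0   1   |       1              0                 0                1       1
1   0   0   0   |       0              1                 0                1       1
0   1   1   1   |       0              1                 1                1       0
0   1   1   0   |       1              0                 1                1       1
0   1   0   1   |       0              1                 0                0       0
0   1   0   0   |       1              0                 0                0       1
0   0   1   1   |       0              1                 0                1       1
0   0   1   0   |       1              0                 0                1       1
0   0   0   1   |       0              1                 0                0       0
0   0   0   0   |       1              0                 0                0       1
The formula is true on 12 of the 16 rows.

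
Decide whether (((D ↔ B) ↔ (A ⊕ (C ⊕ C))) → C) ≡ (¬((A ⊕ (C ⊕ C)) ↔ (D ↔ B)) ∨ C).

equivalent

A | B | C | D || φ | ψ
F | F | F | F || T | T
F | F | F | T || F | F
F | F | T | F || T | T
F | F | T | T || T | T
F | T | F | F || F | F
F | T | F | T || T | T
F | T | T | F || T | T
F | T | T | T || T | T
T | F | F | F || F | F
T | F | F | T || T | T
T | F | T | F || T | T
T | F | T | T || T | T
T | T | F | F || T | T
T | T | F | T || F | F
T | T | T | F || T | T
T | T | T | T || T | T
The columns for φ and ψ agree on every row, so they are logically equivalent.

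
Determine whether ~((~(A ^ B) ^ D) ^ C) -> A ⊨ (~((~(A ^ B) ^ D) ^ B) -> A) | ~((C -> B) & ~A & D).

no

A  B  C  D  |  φ  ψ
T  T  T  T  |  T  T
T  T  T  F  |  T  T
T  T  F  T  |  T  T
T  T  F  F  |  T  T
T  F  T  T  |  T  T
T  F  T  F  |  T  T
T  F  F  T  |  T  T
T  F  F  F  |  T  T
F  T  T  T  |  F  F
F  T  T  F  |  T  T
F  T  F  T  |  T  F
F  T  F  F  |  F  T
F  F  T  T  |  T  T
F  F  T  F  |  F  T
F  F  F  T  |  F  F
F  F  F  F  |  T  T
At A=F, B=T, C=F, D=T we have φ true but ψ false, so φ does not entail ψ.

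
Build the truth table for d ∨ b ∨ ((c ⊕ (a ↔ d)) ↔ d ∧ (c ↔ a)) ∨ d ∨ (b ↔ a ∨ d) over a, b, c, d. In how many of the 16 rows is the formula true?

15

a  b  c  d  |  φ
T  T  T  T  |  T
T  T  T  F  |  T
T  T  F  T  |  T
T  T  F  F  |  T
T  F  T  T  |  T
T  F  T  F  |  F
T  F  F  T  |  T
T  F  F  F  |  T
F  T  T  T  |  T
F  T  T  F  |  T
F  T  F  T  |  T
F  T  F  F  |  T
F  F  T  T  |  T
F  F  T  F  |  T
F  F  F  T  |  T
F  F  F  F  |  T
The formula is true on 15 of the 16 rows.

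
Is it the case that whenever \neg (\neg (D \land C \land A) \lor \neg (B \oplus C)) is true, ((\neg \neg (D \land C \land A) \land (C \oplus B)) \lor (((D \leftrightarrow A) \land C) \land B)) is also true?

  A      B      C      D    |    φ      ψ  
 True   True   True   True  |  False   True
 True   True   True  False  |  False  False
 True   True  False   True  |  False  False
 True   True  False  False  |  False  False
 True  False   True   True  |   True   True
 True  False   True  False  |  False  False
 True  False  False   True  |  False  False
 True  False  False  False  |  False  False
False   True   True   True  |  False  False
False   True   True  False  |  False   True
False   True  False   True  |  False  False
False   True  False  False  |  False  False
False  False   True   True  |  False  False
False  False   True  False  |  False  False
False  False  False   True  |  False  False
False  False  False  False  |  False  False
In every row where φ is true, ψ is also true, so φ ⊨ ψ.

yes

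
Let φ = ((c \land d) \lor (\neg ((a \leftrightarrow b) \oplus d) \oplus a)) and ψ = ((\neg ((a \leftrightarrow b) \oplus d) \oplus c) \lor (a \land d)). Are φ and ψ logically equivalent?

a  b  c  d  |  φ  ψ
F  F  F  F  |  F  F
F  F  F  T  |  T  T
F  F  T  F  |  F  T
F  F  T  T  |  T  F
F  T  F  F  |  T  T
F  T  F  T  |  F  F
F  T  T  F  |  T  F
F  T  T  T  |  T  T
T  F  F  F  |  F  T
T  F  F  T  |  T  T
T  F  T  F  |  F  F
T  F  T  T  |  T  T
T  T  F  F  |  T  F
T  T  F  T  |  F  T
T  T  T  F  |  T  T
T  T  T  T  |  T  T
The columns differ at a=F, b=F, c=T, d=F (φ=F, ψ=T), so they are not equivalent.

not equivalent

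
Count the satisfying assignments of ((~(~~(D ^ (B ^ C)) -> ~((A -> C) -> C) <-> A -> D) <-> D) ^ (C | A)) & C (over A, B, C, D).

  A   |   B   |   C   |   D   |   φ  
----- | ----- | ----- | ----- | -----
False | False | False | False | False
False | False | False |  True | False
False | False |  True | False |  True
False | False |  True |  True |  True
False |  True | False | False | False
False |  True | False |  True | False
False |  True |  True | False | False
False |  True |  True |  True | False
 True | False | False | False | False
 True | False | False |  True | False
 True | False |  True | False | False
 True | False |  True |  True |  True
 True |  True | False | False | False
 True |  True | False |  True | False
 True |  True |  True | False |  True
 True |  True |  True |  True | False
The formula is true on 4 of the 16 rows.

4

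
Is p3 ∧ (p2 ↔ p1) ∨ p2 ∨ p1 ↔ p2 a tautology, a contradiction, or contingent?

p1 | p2 | p3 | (p2 ↔ p1) | (p3 ∧ (p2 ↔ p1)) | ((p3 ∧ (p2 ↔ p1)) ∨ p2 ∨ p1) | (((p3 ∧ (p2 ↔ p1)) ∨ p2 ∨ p1) ↔ p2)
-- | -- | -- | --------- | ---------------- | ---------------------------- | -----------------------------------
T  | T  | T  |     T     |        T         |              T               |                  T                 
T  | T  | F  |     T     |        F         |              T               |                  T                 
T  | F  | T  |     F     |        F         |              T               |                  F                 
T  | F  | F  |     F     |        F         |              T               |                  F                 
F  | T  | T  |     F     |        F         |              T               |                  T                 
F  | T  | F  |     F     |        F         |              T               |                  T                 
F  | F  | T  |     T     |        T         |              T               |                  F                 
F  | F  | F  |     T     |        F         |              F               |                  T                 
5 of 8 rows are T, so the formula is contingent.

contingent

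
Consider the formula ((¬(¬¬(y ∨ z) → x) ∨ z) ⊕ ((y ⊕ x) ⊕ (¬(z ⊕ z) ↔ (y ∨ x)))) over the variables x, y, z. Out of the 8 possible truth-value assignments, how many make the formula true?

x | y | z || (y ∨ z) | ¬(y ∨ z) | ¬¬(y ∨ z) | (¬¬(y ∨ z) → x) | ¬(¬¬(y ∨ z) → x) | (¬(¬¬(y ∨ z) → x) ∨ z) | (y ⊕ x) | (z ⊕ z) | ¬(z ⊕ z) | (y ∨ x) | (¬(z ⊕ z) ↔ (y ∨ x)) | φ
T | T | T ||    T    |    F     |     T     |        T        |        F         |           T            |    F    |    F    |    T     |    T    |          T           | F
T | T | F ||    T    |    F     |     T     |        T        |        F         |           F            |    F    |    F    |    T     |    T    |          T           | T
T | F | T ||    T    |    F     |     T     |        T        |        F         |           T            |    T    |    F    |    T     |    T    |          T           | T
T | F | F ||    F    |    T     |     F     |        T        |        F         |           F            |    T    |    F    |    T     |    T    |          T           | F
F | T | T ||    T    |    F     |     T     |        F        |        T         |           T            |    T    |    F    |    T     |    T    |          T           | T
F | T | F ||    T    |    F     |     T     |        F        |        T         |           T            |    T    |    F    |    T     |    T    |          T           | T
F | F | T ||    T    |    F     |     T     |        F        |        T         |           T            |    F    |    F    |    T     |    F    |          F           | T
F | F | F ||    F    |    T     |     F     |        T        |        F         |           F            |    F    |    F    |    T     |    F    |          F           | F
The formula is true on 5 of the 8 rows.

5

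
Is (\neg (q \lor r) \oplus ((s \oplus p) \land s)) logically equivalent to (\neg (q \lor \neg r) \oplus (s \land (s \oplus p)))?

p  q  r  s  |  φ  ψ
T  T  T  T  |  F  F
T  T  T  F  |  F  F
T  T  F  T  |  F  F
T  T  F  F  |  F  F
T  F  T  T  |  F  T
T  F  T  F  |  F  T
T  F  F  T  |  T  F
T  F  F  F  |  T  F
F  T  T  T  |  T  T
F  T  T  F  |  F  F
F  T  F  T  |  T  T
F  T  F  F  |  F  F
F  F  T  T  |  T  F
F  F  T  F  |  F  T
F  F  F  T  |  F  T
F  F  F  F  |  T  F
The columns differ at p=T, q=F, r=T, s=T (φ=F, ψ=T), so they are not equivalent.

not equivalent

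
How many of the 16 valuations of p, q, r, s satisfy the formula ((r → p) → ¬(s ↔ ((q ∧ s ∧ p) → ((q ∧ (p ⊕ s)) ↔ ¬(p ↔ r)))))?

11

p | q | r | s | (r → p) | (q ∧ s ∧ p) | (p ⊕ s) | (q ∧ (p ⊕ s)) | (p ↔ r) | ¬(p ↔ r) | ((q ∧ (p ⊕ s)) ↔ ¬(p ↔ r)) | φ
- | - | - | - | ------- | ----------- | ------- | ------------- | ------- | -------- | -------------------------- | -
T | T | T | T |    T    |      T      |    F    |       F       |    T    |    F     |             T              | F
T | T | T | F |    T    |      F      |    T    |       T       |    T    |    F     |             F              | T
T | T | F | T |    T    |      T      |    F    |       F       |    F    |    T     |             F              | T
T | T | F | F |    T    |      F      |    T    |       T       |    F    |    T     |             T              | T
T | F | T | T |    T    |      F      |    F    |       F       |    T    |    F     |             T              | F
T | F | T | F |    T    |      F      |    T    |       F       |    T    |    F     |             T              | T
T | F | F | T |    T    |      F      |    F    |       F       |    F    |    T     |             F              | F
T | F | F | F |    T    |      F      |    T    |       F       |    F    |    T     |             F              | T
F | T | T | T |    F    |      F      |    T    |       T       |    F    |    T     |             T              | T
F | T | T | F |    F    |      F      |    F    |       F       |    F    |    T     |             F              | T
F | T | F | T |    T    |      F      |    T    |       T       |    T    |    F     |             F              | F
F | T | F | F |    T    |      F      |    F    |       F       |    T    |    F     |             T              | T
F | F | T | T |    F    |      F      |    T    |       F       |    F    |    T     |             F              | T
F | F | T | F |    F    |      F      |    F    |       F       |    F    |    T     |             F              | T
F | F | F | T |    T    |      F      |    T    |       F       |    T    |    F     |             T              | F
F | F | F | F |    T    |      F      |    F    |       F       |    T    |    F     |             T              | T
The formula is true on 11 of the 16 rows.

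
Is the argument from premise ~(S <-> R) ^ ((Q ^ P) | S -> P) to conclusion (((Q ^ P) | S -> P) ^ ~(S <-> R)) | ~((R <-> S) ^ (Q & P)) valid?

yes

P | Q | R | S | φ | ψ
- | - | - | - | - | -
T | T | T | T | T | T
T | T | T | F | F | F
T | T | F | T | F | F
T | T | F | F | T | T
T | F | T | T | T | T
T | F | T | F | F | T
T | F | F | T | F | T
T | F | F | F | T | T
F | T | T | T | F | F
F | T | T | F | T | T
F | T | F | T | T | T
F | T | F | F | F | F
F | F | T | T | F | F
F | F | T | F | F | T
F | F | F | T | T | T
F | F | F | F | T | T
In every row where φ is true, ψ is also true, so φ ⊨ ψ.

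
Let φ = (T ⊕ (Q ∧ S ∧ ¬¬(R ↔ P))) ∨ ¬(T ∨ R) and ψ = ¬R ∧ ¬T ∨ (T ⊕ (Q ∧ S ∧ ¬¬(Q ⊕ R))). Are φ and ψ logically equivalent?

not equivalent

P | Q | R | S | T || φ | ψ
F | F | F | F | F || T | T
F | F | F | F | T || T | T
F | F | F | T | F || T | T
F | F | F | T | T || T | T
F | F | T | F | F || F | F
F | F | T | F | T || T | T
F | F | T | T | F || F | F
F | F | T | T | T || T | T
F | T | F | F | F || T | T
F | T | F | F | T || T | T
F | T | F | T | F || T | T
F | T | F | T | T || F | F
F | T | T | F | F || F | F
F | T | T | F | T || T | T
F | T | T | T | F || F | F
F | T | T | T | T || T | T
T | F | F | F | F || T | T
T | F | F | F | T || T | T
T | F | F | T | F || T | T
T | F | F | T | T || T | T
T | F | T | F | F || F | F
T | F | T | F | T || T | T
T | F | T | T | F || F | F
T | F | T | T | T || T | T
T | T | F | F | F || T | T
T | T | F | F | T || T | T
T | T | F | T | F || T | T
T | T | F | T | T || T | F
T | T | T | F | F || F | F
T | T | T | F | T || T | T
T | T | T | T | F || T | F
T | T | T | T | T || F | T
The columns differ at P=T, Q=T, R=F, S=T, T=T (φ=T, ψ=F), so they are not equivalent.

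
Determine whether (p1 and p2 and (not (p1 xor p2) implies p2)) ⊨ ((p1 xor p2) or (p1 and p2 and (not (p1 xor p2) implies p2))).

p1 | p2 | φ | ψ
-- | -- | - | -
T  | T  | T | T
T  | F  | F | T
F  | T  | F | T
F  | F  | F | F
In every row where φ is true, ψ is also true, so φ ⊨ ψ.

yes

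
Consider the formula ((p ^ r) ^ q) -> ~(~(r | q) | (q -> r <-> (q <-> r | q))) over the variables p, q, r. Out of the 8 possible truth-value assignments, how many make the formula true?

6

p  q  r     (p ^ r)  ((p ^ r) ^ q)  (r | q)  ~(r | q)  (q -> r)  (q <-> (r | q))  φ
F  F  F        F           F           F        T         T             T         T
F  F  T        T           T           T        F         T             F         T
F  T  F        F           T           T        F         F             T         T
F  T  T        T           F           T        F         T             T         T
T  F  F        T           T           F        T         T             T         F
T  F  T        F           F           T        F         T             F         T
T  T  F        T           F           T        F         F             T         T
T  T  T        F           T           T        F         T             T         F
The formula is true on 6 of the 8 rows.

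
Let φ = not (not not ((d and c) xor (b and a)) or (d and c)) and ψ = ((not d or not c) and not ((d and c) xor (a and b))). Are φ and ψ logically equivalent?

a  b  c  d  |  φ  ψ
T  T  T  T  |  F  F
T  T  T  F  |  F  F
T  T  F  T  |  F  F
T  T  F  F  |  F  F
T  F  T  T  |  F  F
T  F  T  F  |  T  T
T  F  F  T  |  T  T
T  F  F  F  |  T  T
F  T  T  T  |  F  F
F  T  T  F  |  T  T
F  T  F  T  |  T  T
F  T  F  F  |  T  T
F  F  T  T  |  F  F
F  F  T  F  |  T  T
F  F  F  T  |  T  T
F  F  F  F  |  T  T
The columns for φ and ψ agree on every row, so they are logically equivalent.

equivalent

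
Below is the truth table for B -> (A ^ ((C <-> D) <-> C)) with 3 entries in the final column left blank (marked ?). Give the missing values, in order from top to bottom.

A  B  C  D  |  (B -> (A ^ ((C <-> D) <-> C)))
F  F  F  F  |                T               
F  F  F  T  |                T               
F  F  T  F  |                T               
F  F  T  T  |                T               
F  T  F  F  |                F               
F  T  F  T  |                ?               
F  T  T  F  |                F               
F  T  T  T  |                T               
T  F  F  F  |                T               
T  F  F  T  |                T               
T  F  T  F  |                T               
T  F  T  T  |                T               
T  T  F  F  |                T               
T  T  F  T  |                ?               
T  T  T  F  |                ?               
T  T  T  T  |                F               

T, F, T

Row A=F, B=T, C=F, D=T: (A ^ ((C <-> D) <-> C)) = T, so (B -> (A ^ ((C <-> D) <-> C))) = T.
Row A=T, B=T, C=F, D=T: (A ^ ((C <-> D) <-> C)) = F, so (B -> (A ^ ((C <-> D) <-> C))) = F.
Row A=T, B=T, C=T, D=F: (A ^ ((C <-> D) <-> C)) = T, so (B -> (A ^ ((C <-> D) <-> C))) = T.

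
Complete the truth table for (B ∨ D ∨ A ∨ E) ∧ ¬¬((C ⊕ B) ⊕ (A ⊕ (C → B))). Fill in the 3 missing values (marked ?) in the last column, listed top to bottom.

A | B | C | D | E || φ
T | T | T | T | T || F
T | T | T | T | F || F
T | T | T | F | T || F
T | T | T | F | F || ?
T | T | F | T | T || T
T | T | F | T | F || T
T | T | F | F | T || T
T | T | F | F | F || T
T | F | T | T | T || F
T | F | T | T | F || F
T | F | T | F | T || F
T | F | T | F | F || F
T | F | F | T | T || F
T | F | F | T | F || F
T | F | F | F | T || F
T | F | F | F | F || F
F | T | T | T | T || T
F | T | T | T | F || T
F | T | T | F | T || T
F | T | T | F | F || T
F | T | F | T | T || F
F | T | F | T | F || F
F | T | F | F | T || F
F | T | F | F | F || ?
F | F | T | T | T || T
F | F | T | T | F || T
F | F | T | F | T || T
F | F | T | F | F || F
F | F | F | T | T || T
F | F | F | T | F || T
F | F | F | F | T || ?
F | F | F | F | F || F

Row A=T, B=T, C=T, D=F, E=F: (B ∨ D ∨ A ∨ E) = T, ¬¬((C ⊕ B) ⊕ (A ⊕ (C → B))) = F, so the formula = F.
Row A=F, B=T, C=F, D=F, E=F: (B ∨ D ∨ A ∨ E) = T, ¬¬((C ⊕ B) ⊕ (A ⊕ (C → B))) = F, so the formula = F.
Row A=F, B=F, C=F, D=F, E=T: (B ∨ D ∨ A ∨ E) = T, ¬¬((C ⊕ B) ⊕ (A ⊕ (C → B))) = T, so the formula = T.

F, F, T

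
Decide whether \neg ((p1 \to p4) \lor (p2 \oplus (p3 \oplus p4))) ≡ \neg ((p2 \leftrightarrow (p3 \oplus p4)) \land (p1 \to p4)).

p1 | p2 | p3 | p4 || φ | ψ
F  | F  | F  | F  || F | F
F  | F  | F  | T  || F | T
F  | F  | T  | F  || F | T
F  | F  | T  | T  || F | F
F  | T  | F  | F  || F | T
F  | T  | F  | T  || F | F
F  | T  | T  | F  || F | F
F  | T  | T  | T  || F | T
T  | F  | F  | F  || T | T
T  | F  | F  | T  || F | T
T  | F  | T  | F  || F | T
T  | F  | T  | T  || F | F
T  | T  | F  | F  || F | T
T  | T  | F  | T  || F | F
T  | T  | T  | F  || T | T
T  | T  | T  | T  || F | T
The columns differ at p1=F, p2=F, p3=F, p4=T (φ=F, ψ=T), so they are not equivalent.

not equivalent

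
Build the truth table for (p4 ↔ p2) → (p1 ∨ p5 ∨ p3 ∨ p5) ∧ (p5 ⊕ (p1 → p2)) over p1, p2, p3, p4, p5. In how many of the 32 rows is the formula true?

22

p1 | p2 | p3 | p4 | p5 | φ
-- | -- | -- | -- | -- | -
1  | 1  | 1  | 1  | 1  | 0
1  | 1  | 1  | 1  | 0  | 1
1  | 1  | 1  | 0  | 1  | 1
1  | 1  | 1  | 0  | 0  | 1
1  | 1  | 0  | 1  | 1  | 0
1  | 1  | 0  | 1  | 0  | 1
1  | 1  | 0  | 0  | 1  | 1
1  | 1  | 0  | 0  | 0  | 1
1  | 0  | 1  | 1  | 1  | 1
1  | 0  | 1  | 1  | 0  | 1
1  | 0  | 1  | 0  | 1  | 1
1  | 0  | 1  | 0  | 0  | 0
1  | 0  | 0  | 1  | 1  | 1
1  | 0  | 0  | 1  | 0  | 1
1  | 0  | 0  | 0  | 1  | 1
1  | 0  | 0  | 0  | 0  | 0
0  | 1  | 1  | 1  | 1  | 0
0  | 1  | 1  | 1  | 0  | 1
0  | 1  | 1  | 0  | 1  | 1
0  | 1  | 1  | 0  | 0  | 1
0  | 1  | 0  | 1  | 1  | 0
0  | 1  | 0  | 1  | 0  | 0
0  | 1  | 0  | 0  | 1  | 1
0  | 1  | 0  | 0  | 0  | 1
0  | 0  | 1  | 1  | 1  | 1
0  | 0  | 1  | 1  | 0  | 1
0  | 0  | 1  | 0  | 1  | 0
0  | 0  | 1  | 0  | 0  | 1
0  | 0  | 0  | 1  | 1  | 1
0  | 0  | 0  | 1  | 0  | 1
0  | 0  | 0  | 0  | 1  | 0
0  | 0  | 0  | 0  | 0  | 0
The formula is true on 22 of the 32 rows.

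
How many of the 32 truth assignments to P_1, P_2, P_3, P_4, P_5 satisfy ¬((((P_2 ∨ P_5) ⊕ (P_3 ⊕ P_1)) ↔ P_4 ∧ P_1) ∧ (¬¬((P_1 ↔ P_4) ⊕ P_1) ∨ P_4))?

16

P_1  P_2  P_3  P_4  P_5  |  φ
 1    1    1    1    1   |  0
 1    1    1    1    0   |  0
 1    1    1    0    1   |  1
 1    1    1    0    0   |  1
 1    1    0    1    1   |  1
 1    1    0    1    0   |  1
 1    1    0    0    1   |  0
 1    1    0    0    0   |  0
 1    0    1    1    1   |  0
 1    0    1    1    0   |  1
 1    0    1    0    1   |  1
 1    0    1    0    0   |  0
 1    0    0    1    1   |  1
 1    0    0    1    0   |  0
 1    0    0    0    1   |  0
 1    0    0    0    0   |  1
 0    1    1    1    1   |  0
 0    1    1    1    0   |  0
 0    1    1    0    1   |  0
 0    1    1    0    0   |  0
 0    1    0    1    1   |  1
 0    1    0    1    0   |  1
 0    1    0    0    1   |  1
 0    1    0    0    0   |  1
 0    0    1    1    1   |  0
 0    0    1    1    0   |  1
 0    0    1    0    1   |  0
 0    0    1    0    0   |  1
 0    0    0    1    1   |  1
 0    0    0    1    0   |  0
 0    0    0    0    1   |  1
 0    0    0    0    0   |  0
The formula is true on 16 of the 32 rows.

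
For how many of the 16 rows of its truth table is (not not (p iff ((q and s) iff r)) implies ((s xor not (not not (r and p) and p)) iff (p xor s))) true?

p | q | r | s || (q and s) | ((q and s) iff r) | (p iff ((q and s) iff r)) | (r and p) | not (r and p) | not not (r and p) | (not not (r and p) and p) | (p xor s) | φ
F | F | F | F ||     F     |         T         |             F             |     F     |       T       |         F         |             F             |     F     | T
F | F | F | T ||     F     |         T         |             F             |     F     |       T       |         F         |             F             |     T     | T
F | F | T | F ||     F     |         F         |             T             |     F     |       T       |         F         |             F             |     F     | F
F | F | T | T ||     F     |         F         |             T             |     F     |       T       |         F         |             F             |     T     | F
F | T | F | F ||     F     |         T         |             F             |     F     |       T       |         F         |             F             |     F     | T
F | T | F | T ||     T     |         F         |             T             |     F     |       T       |         F         |             F             |     T     | F
F | T | T | F ||     F     |         F         |             T             |     F     |       T       |         F         |             F             |     F     | F
F | T | T | T ||     T     |         T         |             F             |     F     |       T       |         F         |             F             |     T     | T
T | F | F | F ||     F     |         T         |             T             |     F     |       T       |         F         |             F             |     T     | T
T | F | F | T ||     F     |         T         |             T             |     F     |       T       |         F         |             F             |     F     | T
T | F | T | F ||     F     |         F         |             F             |     T     |       F       |         T         |             T             |     T     | T
T | F | T | T ||     F     |         F         |             F             |     T     |       F       |         T         |             T             |     F     | T
T | T | F | F ||     F     |         T         |             T             |     F     |       T       |         F         |             F             |     T     | T
T | T | F | T ||     T     |         F         |             F             |     F     |       T       |         F         |             F             |     F     | T
T | T | T | F ||     F     |         F         |             F             |     T     |       F       |         T         |             T             |     T     | T
T | T | T | T ||     T     |         T         |             T             |     T     |       F       |         T         |             T             |     F     | F
The formula is true on 11 of the 16 rows.

11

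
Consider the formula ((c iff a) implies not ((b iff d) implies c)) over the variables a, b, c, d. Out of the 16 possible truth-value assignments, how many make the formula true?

  a   |   b   |   c   |   d   || (c iff a) | (b iff d) | ((b iff d) implies c) | not ((b iff d) implies c) |   φ  
 True |  True |  True |  True ||    True   |    True   |          True         |           False           | False
 True |  True |  True | False ||    True   |   False   |          True         |           False           | False
 True |  True | False |  True ||   False   |    True   |         False         |            True           |  True
 True |  True | False | False ||   False   |   False   |          True         |           False           |  True
 True | False |  True |  True ||    True   |   False   |          True         |           False           | False
 True | False |  True | False ||    True   |    True   |          True         |           False           | False
 True | False | False |  True ||   False   |   False   |          True         |           False           |  True
 True | False | False | False ||   False   |    True   |         False         |            True           |  True
False |  True |  True |  True ||   False   |    True   |          True         |           False           |  True
False |  True |  True | False ||   False   |   False   |          True         |           False           |  True
False |  True | False |  True ||    True   |    True   |         False         |            True           |  True
False |  True | False | False ||    True   |   False   |          True         |           False           | False
False | False |  True |  True ||   False   |   False   |          True         |           False           |  True
False | False |  True | False ||   False   |    True   |          True         |           False           |  True
False | False | False |  True ||    True   |   False   |          True         |           False           | False
False | False | False | False ||    True   |    True   |         False         |            True           |  True
The formula is true on 10 of the 16 rows.

10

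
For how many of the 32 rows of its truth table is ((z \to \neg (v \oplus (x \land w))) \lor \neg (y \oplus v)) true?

28

x  y  z  w  v  |  φ
F  F  F  F  F  |  T
F  F  F  F  T  |  T
F  F  F  T  F  |  T
F  F  F  T  T  |  T
F  F  T  F  F  |  T
F  F  T  F  T  |  F
F  F  T  T  F  |  T
F  F  T  T  T  |  F
F  T  F  F  F  |  T
F  T  F  F  T  |  T
F  T  F  T  F  |  T
F  T  F  T  T  |  T
F  T  T  F  F  |  T
F  T  T  F  T  |  T
F  T  T  T  F  |  T
F  T  T  T  T  |  T
T  F  F  F  F  |  T
T  F  F  F  T  |  T
T  F  F  T  F  |  T
T  F  F  T  T  |  T
T  F  T  F  F  |  T
T  F  T  F  T  |  F
T  F  T  T  F  |  T
T  F  T  T  T  |  T
T  T  F  F  F  |  T
T  T  F  F  T  |  T
T  T  F  T  F  |  T
T  T  F  T  T  |  T
T  T  T  F  F  |  T
T  T  T  F  T  |  T
T  T  T  T  F  |  F
T  T  T  T  T  |  T
The formula is true on 28 of the 32 rows.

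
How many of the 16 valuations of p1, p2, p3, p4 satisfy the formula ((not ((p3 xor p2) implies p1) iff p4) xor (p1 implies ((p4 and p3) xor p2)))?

8

p1  p2  p3  p4  |  (p3 xor p2)  ((p3 xor p2) implies p1)  not ((p3 xor p2) implies p1)  (p4 and p3)  ((p4 and p3) xor p2)  φ
F   F   F   F   |       F                  T                           F                     F                F            F
F   F   F   T   |       F                  T                           F                     F                F            T
F   F   T   F   |       T                  F                           T                     F                F            T
F   F   T   T   |       T                  F                           T                     T                T            F
F   T   F   F   |       T                  F                           T                     F                T            T
F   T   F   T   |       T                  F                           T                     F                T            F
F   T   T   F   |       F                  T                           F                     F                T            F
F   T   T   T   |       F                  T                           F                     T                F            T
T   F   F   F   |       F                  T                           F                     F                F            T
T   F   F   T   |       F                  T                           F                     F                F            F
T   F   T   F   |       T                  T                           F                     F                F            T
T   F   T   T   |       T                  T                           F                     T                T            T
T   T   F   F   |       T                  T                           F                     F                T            F
T   T   F   T   |       T                  T                           F                     F                T            T
T   T   T   F   |       F                  T                           F                     F                T            F
T   T   T   T   |       F                  T                           F                     T                F            F
The formula is true on 8 of the 16 rows.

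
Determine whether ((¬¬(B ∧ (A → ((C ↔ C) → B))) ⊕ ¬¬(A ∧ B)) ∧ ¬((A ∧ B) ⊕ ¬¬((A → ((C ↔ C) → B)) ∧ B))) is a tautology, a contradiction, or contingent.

A  B  C  |  φ
0  0  0  |  0
0  0  1  |  0
0  1  0  |  0
0  1  1  |  0
1  0  0  |  0
1  0  1  |  0
1  1  0  |  0
1  1  1  |  0
Every row is 0, so the formula is a contradiction.

contradiction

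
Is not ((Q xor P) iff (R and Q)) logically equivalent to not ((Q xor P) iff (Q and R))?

P  Q  R  |  φ  ψ
F  F  F  |  F  F
F  F  T  |  F  F
F  T  F  |  T  T
F  T  T  |  F  F
T  F  F  |  T  T
T  F  T  |  T  T
T  T  F  |  F  F
T  T  T  |  T  T
The columns for φ and ψ agree on every row, so they are logically equivalent.

equivalent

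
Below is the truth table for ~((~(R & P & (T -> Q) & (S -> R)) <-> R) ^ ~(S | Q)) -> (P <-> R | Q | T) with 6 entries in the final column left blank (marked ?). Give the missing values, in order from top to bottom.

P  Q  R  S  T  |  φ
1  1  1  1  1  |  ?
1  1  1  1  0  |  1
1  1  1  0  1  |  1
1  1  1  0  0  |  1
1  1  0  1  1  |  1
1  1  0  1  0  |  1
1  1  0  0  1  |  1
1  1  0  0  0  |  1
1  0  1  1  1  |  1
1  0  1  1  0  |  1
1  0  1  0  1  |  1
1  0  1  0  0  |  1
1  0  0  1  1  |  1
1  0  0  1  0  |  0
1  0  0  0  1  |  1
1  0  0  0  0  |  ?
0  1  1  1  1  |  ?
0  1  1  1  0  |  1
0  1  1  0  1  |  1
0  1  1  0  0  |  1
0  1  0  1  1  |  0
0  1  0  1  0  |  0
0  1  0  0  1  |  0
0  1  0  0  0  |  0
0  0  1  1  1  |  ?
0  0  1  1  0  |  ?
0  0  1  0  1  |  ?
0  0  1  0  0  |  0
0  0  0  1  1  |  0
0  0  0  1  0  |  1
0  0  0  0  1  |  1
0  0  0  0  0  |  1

Row P=1, Q=1, R=1, S=1, T=1: ~((~(R & P & (T -> Q) & (S -> R)) <-> R) ^ ~(S | Q)) = 1, (P <-> R | Q | T) = 1, so the formula = 1.
Row P=1, Q=0, R=0, S=0, T=0: ~((~(R & P & (T -> Q) & (S -> R)) <-> R) ^ ~(S | Q)) = 0, (P <-> R | Q | T) = 0, so the formula = 1.
Row P=0, Q=1, R=1, S=1, T=1: ~((~(R & P & (T -> Q) & (S -> R)) <-> R) ^ ~(S | Q)) = 0, (P <-> R | Q | T) = 0, so the formula = 1.
Row P=0, Q=0, R=1, S=1, T=1: ~((~(R & P & (T -> Q) & (S -> R)) <-> R) ^ ~(S | Q)) = 0, (P <-> R | Q | T) = 0, so the formula = 1.
Row P=0, Q=0, R=1, S=1, T=0: ~((~(R & P & (T -> Q) & (S -> R)) <-> R) ^ ~(S | Q)) = 0, (P <-> R | Q | T) = 0, so the formula = 1.
Row P=0, Q=0, R=1, S=0, T=1: ~((~(R & P & (T -> Q) & (S -> R)) <-> R) ^ ~(S | Q)) = 1, (P <-> R | Q | T) = 0, so the formula = 0.

1, 1, 1, 1, 1, 0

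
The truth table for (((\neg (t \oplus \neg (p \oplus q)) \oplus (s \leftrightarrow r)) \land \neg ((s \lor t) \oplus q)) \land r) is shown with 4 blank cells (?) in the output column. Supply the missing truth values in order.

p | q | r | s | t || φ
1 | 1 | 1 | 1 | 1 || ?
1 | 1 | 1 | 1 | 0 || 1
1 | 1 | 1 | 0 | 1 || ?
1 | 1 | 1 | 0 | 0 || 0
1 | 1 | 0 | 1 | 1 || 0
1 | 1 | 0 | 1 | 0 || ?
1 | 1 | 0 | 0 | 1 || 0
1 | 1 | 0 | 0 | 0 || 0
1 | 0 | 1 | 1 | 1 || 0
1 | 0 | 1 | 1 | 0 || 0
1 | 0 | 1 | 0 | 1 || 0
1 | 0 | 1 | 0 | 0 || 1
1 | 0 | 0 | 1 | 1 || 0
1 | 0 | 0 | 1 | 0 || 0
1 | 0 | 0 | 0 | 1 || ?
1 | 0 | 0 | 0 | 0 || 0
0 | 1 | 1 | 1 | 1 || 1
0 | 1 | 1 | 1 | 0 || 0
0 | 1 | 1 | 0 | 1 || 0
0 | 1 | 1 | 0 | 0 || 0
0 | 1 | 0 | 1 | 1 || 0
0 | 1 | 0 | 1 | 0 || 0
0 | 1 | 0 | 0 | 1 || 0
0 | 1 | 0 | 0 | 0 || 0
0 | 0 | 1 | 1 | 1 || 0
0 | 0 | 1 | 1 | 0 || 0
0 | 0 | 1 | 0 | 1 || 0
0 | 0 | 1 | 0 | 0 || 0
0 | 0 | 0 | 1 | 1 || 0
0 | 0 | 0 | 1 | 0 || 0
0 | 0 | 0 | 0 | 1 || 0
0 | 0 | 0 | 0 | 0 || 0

Row p=1, q=1, r=1, s=1, t=1: ((\neg (t \oplus \neg (p \oplus q)) \oplus (s \leftrightarrow r)) \land \neg ((s \lor t) \oplus q)) = 0, so the formula = 0.
Row p=1, q=1, r=1, s=0, t=1: ((\neg (t \oplus \neg (p \oplus q)) \oplus (s \leftrightarrow r)) \land \neg ((s \lor t) \oplus q)) = 1, so the formula = 1.
Row p=1, q=1, r=0, s=1, t=0: ((\neg (t \oplus \neg (p \oplus q)) \oplus (s \leftrightarrow r)) \land \neg ((s \lor t) \oplus q)) = 0, so the formula = 0.
Row p=1, q=0, r=0, s=0, t=1: ((\neg (t \oplus \neg (p \oplus q)) \oplus (s \leftrightarrow r)) \land \neg ((s \lor t) \oplus q)) = 0, so the formula = 0.

0, 1, 0, 0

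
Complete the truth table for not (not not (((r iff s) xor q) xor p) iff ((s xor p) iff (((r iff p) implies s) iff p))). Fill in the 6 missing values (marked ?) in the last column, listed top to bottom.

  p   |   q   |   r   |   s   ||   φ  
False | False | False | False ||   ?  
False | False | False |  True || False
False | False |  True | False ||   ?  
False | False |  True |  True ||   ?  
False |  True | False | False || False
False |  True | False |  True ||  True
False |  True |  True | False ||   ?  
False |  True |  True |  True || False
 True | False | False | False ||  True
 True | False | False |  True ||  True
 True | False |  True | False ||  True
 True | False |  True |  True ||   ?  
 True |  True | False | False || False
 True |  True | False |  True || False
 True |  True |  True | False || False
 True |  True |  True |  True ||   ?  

Row 1: not not (((r iff s) xor q) xor p) = True, ((s xor p) iff (((r iff p) implies s) iff p)) = False, (not not (((r iff s) xor q) xor p) iff ((s xor p) iff (((r iff p) implies s) iff p))) = False, so the formula = True.
Row 3: not not (((r iff s) xor q) xor p) = False, ((s xor p) iff (((r iff p) implies s) iff p)) = True, (not not (((r iff s) xor q) xor p) iff ((s xor p) iff (((r iff p) implies s) iff p))) = False, so the formula = True.
Row 4: not not (((r iff s) xor q) xor p) = True, ((s xor p) iff (((r iff p) implies s) iff p)) = False, (not not (((r iff s) xor q) xor p) iff ((s xor p) iff (((r iff p) implies s) iff p))) = False, so the formula = True.
Row 7: not not (((r iff s) xor q) xor p) = True, ((s xor p) iff (((r iff p) implies s) iff p)) = True, (not not (((r iff s) xor q) xor p) iff ((s xor p) iff (((r iff p) implies s) iff p))) = True, so the formula = False.
Row 12: not not (((r iff s) xor q) xor p) = False, ((s xor p) iff (((r iff p) implies s) iff p)) = False, (not not (((r iff s) xor q) xor p) iff ((s xor p) iff (((r iff p) implies s) iff p))) = True, so the formula = False.
Row 16: not not (((r iff s) xor q) xor p) = True, ((s xor p) iff (((r iff p) implies s) iff p)) = False, (not not (((r iff s) xor q) xor p) iff ((s xor p) iff (((r iff p) implies s) iff p))) = False, so the formula = True.

True, True, True, False, False, True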